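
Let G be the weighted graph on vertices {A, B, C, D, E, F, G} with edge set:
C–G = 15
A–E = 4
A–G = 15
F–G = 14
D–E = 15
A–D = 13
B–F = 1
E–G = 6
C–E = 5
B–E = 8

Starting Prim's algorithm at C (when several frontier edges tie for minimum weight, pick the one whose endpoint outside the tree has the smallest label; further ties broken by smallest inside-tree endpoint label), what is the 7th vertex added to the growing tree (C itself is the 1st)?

D

Prim's algorithm from C:
Step 1: frontier [C–E 5, C–G 15] → take C–E (5); add E.
Step 2: frontier [C–G 15, A–E 4, E–G 6, B–E 8, D–E 15] → take A–E (4); add A.
Step 3: frontier [A–D 13, A–G 15, C–G 15, E–G 6, B–E 8, D–E 15] → take E–G (6); add G.
Step 4: frontier [A–D 13, B–E 8, D–E 15, F–G 14] → take B–E (8); add B.
Step 5: frontier [A–D 13, B–F 1, D–E 15, F–G 14] → take B–F (1); add F.
Step 6: frontier [A–D 13, D–E 15] → take A–D (13); add D.
Vertex order: C, E, A, G, B, F, D. The 7th vertex is D.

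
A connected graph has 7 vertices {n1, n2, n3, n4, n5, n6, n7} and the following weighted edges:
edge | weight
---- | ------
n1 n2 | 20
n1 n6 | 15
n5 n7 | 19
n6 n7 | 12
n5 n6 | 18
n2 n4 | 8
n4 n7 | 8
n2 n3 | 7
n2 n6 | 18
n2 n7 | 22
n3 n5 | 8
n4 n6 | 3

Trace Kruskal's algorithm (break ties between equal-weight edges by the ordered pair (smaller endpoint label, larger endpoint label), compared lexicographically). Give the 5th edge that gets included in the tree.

n4-n7

Sort edges by weight, then run Kruskal:
n4 n6 (3): add. Components now {n2} {n4,n6} {n3} {n1} {n5} {n7}
n2 n3 (7): add. Components now {n2,n3} {n4,n6} {n1} {n5} {n7}
n2 n4 (8): add. Components now {n2,n3,n4,n6} {n1} {n5} {n7}
n3 n5 (8): add. Components now {n2,n3,n4,n5,n6} {n1} {n7}
n4 n7 (8): add. Components now {n2,n3,n4,n5,n6,n7} {n1}
n6 n7 (12): skip — n6 and n7 already connected.
n1 n6 (15): add. Components now {n1,n2,n3,n4,n5,n6,n7}
The 5th edge added is n4 n7.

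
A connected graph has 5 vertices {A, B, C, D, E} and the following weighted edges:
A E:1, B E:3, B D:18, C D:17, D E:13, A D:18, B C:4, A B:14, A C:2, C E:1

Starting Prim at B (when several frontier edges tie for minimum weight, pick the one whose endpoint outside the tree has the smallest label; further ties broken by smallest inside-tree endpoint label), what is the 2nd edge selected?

Prim, starting at B.
Step 1: frontier [B E 3, B C 4, A B 14, B D 18] → take B E (3); add E.
Step 2: frontier [B C 4, A B 14, B D 18, A E 1, C E 1, D E 13] → take A E (1); add A.
Step 3: frontier [A C 2, A D 18, B C 4, B D 18, C E 1, D E 13] → take C E (1); add C.
Step 4: frontier [A D 18, B D 18, C D 17, D E 13] → take D E (13); add D.
The 2nd edge added is A E.

A-E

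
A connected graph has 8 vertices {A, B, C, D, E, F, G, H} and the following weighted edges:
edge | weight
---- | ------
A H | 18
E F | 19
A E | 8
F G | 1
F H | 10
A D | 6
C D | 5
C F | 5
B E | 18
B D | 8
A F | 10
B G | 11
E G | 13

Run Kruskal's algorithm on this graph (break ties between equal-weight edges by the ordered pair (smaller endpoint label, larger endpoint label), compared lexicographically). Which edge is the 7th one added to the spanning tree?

Kruskal: consider edges lightest-first.
F G (1): add — endpoints in different components.
C D (5): add — endpoints in different components.
C F (5): add — endpoints in different components.
A D (6): add — endpoints in different components.
A E (8): add — endpoints in different components.
B D (8): add — endpoints in different components.
A F (10): skip — A and F already connected.
F H (10): add — endpoints in different components.
The 7th edge added is F H.

F-H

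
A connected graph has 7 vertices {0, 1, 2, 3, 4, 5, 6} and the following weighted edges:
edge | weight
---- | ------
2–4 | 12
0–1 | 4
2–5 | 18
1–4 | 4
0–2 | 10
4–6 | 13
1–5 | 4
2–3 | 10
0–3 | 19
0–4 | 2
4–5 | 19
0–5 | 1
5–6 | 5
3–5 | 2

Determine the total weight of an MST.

24

Prim, starting at 1.
Step 1: frontier [0–1 4, 1–4 4, 1–5 4] → take 0–1 (4); add 0.
Step 2: frontier [0–5 1, 0–4 2, 0–2 10, 0–3 19, 1–4 4, 1–5 4] → take 0–5 (1); add 5.
Step 3: frontier [0–4 2, 0–2 10, 0–3 19, 1–4 4, 3–5 2, 5–6 5, 2–5 18, 4–5 19] → take 3–5 (2); add 3.
Step 4: frontier [0–4 2, 0–2 10, 1–4 4, 2–3 10, 5–6 5, 2–5 18, 4–5 19] → take 0–4 (2); add 4.
Step 5: frontier [0–2 10, 2–3 10, 2–4 12, 4–6 13, 5–6 5, 2–5 18] → take 5–6 (5); add 6.
Step 6: frontier [0–2 10, 2–3 10, 2–4 12, 2–5 18] → take 0–2 (10); add 2.
MST edges: 0–1, 0–5, 3–5, 0–4, 5–6, 0–2; total weight 4+1+2+2+5+10 = 24.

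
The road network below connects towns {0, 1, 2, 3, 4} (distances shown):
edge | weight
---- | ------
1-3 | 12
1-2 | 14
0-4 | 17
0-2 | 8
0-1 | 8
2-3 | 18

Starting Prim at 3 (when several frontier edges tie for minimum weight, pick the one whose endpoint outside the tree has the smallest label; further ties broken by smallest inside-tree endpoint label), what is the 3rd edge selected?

0-2

Prim, starting at 3.
Step 1: cheapest edge leaving the tree is 1-3 (12); add 1.
Step 2: cheapest edge leaving the tree is 0-1 (8); add 0.
Step 3: cheapest edge leaving the tree is 0-2 (8); add 2.
Step 4: cheapest edge leaving the tree is 0-4 (17); add 4.
The 3rd edge added is 0-2.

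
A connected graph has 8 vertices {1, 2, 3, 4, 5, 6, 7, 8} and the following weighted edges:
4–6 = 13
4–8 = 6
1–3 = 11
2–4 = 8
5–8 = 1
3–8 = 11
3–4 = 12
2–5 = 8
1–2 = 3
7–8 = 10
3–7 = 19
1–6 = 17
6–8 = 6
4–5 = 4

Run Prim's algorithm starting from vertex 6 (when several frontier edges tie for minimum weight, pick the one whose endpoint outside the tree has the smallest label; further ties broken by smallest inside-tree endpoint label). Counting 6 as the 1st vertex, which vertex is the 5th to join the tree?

Prim, starting at 6.
Step 1: cheapest edge leaving the tree is 6–8 (6); add 8.
Step 2: cheapest edge leaving the tree is 5–8 (1); add 5.
Step 3: cheapest edge leaving the tree is 4–5 (4); add 4.
Step 4: cheapest edge leaving the tree is 2–4 (8); add 2.
Step 5: cheapest edge leaving the tree is 1–2 (3); add 1.
Step 6: cheapest edge leaving the tree is 7–8 (10); add 7.
Step 7: cheapest edge leaving the tree is 1–3 (11); add 3.
Vertex order: 6, 8, 5, 4, 2, 1, 7, 3. The 5th vertex is 2.

2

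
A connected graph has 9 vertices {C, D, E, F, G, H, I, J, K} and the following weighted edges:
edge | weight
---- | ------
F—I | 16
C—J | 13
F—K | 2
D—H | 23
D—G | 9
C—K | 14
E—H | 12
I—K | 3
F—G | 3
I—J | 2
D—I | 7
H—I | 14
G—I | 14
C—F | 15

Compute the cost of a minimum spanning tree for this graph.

Prim, starting at H.
Step 1: frontier [E—H 12, H—I 14, D—H 23] → take E—H (12); add E.
Step 2: frontier [H—I 14, D—H 23] → take H—I (14); add I.
Step 3: frontier [D—H 23, I—J 2, I—K 3, D—I 7, G—I 14, F—I 16] → take I—J (2); add J.
Step 4: frontier [D—H 23, I—K 3, D—I 7, G—I 14, F—I 16, C—J 13] → take I—K (3); add K.
Step 5: frontier [D—H 23, D—I 7, G—I 14, F—I 16, C—J 13, F—K 2, C—K 14] → take F—K (2); add F.
Step 6: frontier [F—G 3, C—F 15, D—H 23, D—I 7, G—I 14, C—J 13, C—K 14] → take F—G (3); add G.
Step 7: frontier [C—F 15, D—G 9, D—H 23, D—I 7, C—J 13, C—K 14] → take D—I (7); add D.
Step 8: frontier [C—F 15, C—J 13, C—K 14] → take C—J (13); add C.
MST edges: E—H, H—I, I—J, I—K, F—K, F—G, D—I, C—J; total weight 12+14+2+3+2+3+7+13 = 56.

56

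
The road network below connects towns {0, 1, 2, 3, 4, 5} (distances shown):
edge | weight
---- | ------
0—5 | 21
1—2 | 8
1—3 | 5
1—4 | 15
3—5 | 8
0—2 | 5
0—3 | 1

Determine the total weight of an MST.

34

Prim's algorithm from 0:
Step 1: cheapest edge leaving the tree is 0—3 (1); add 3.
Step 2: cheapest edge leaving the tree is 1—3 (5); add 1.
Step 3: cheapest edge leaving the tree is 0—2 (5); add 2.
Step 4: cheapest edge leaving the tree is 3—5 (8); add 5.
Step 5: cheapest edge leaving the tree is 1—4 (15); add 4.
MST edges: 0—3, 1—3, 0—2, 3—5, 1—4; total weight 1+5+5+8+15 = 34.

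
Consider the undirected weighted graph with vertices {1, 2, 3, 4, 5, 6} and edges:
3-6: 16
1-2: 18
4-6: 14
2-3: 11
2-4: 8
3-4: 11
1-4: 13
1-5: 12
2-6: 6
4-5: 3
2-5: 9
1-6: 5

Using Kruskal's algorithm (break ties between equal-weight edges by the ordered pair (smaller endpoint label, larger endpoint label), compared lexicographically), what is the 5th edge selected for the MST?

2-3

Sort edges by weight, then run Kruskal:
4-5 (3): add — endpoints in different components.
1-6 (5): add — endpoints in different components.
2-6 (6): add — endpoints in different components.
2-4 (8): add — endpoints in different components.
2-5 (9): skip — 2 and 5 already connected.
2-3 (11): add — endpoints in different components.
The 5th edge added is 2-3.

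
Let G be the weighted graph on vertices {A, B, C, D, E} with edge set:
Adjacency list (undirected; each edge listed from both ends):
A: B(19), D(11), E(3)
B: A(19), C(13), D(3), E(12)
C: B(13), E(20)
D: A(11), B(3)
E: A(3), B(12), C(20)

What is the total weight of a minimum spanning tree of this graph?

30

Sort edges by weight, then run Kruskal:
A E (3): add — endpoints in different components.
B D (3): add — endpoints in different components.
A D (11): add — endpoints in different components.
B E (12): skip — B and E already connected.
B C (13): add — endpoints in different components.
MST edges: A E, B D, A D, B C; total weight 3+3+11+13 = 30.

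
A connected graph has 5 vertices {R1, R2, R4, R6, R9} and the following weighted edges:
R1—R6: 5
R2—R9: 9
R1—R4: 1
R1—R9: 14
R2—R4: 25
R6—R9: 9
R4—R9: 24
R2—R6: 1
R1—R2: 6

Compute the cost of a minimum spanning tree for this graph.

Prim's algorithm from R2:
Step 1: cheapest edge leaving the tree is R2—R6 (1); add R6.
Step 2: cheapest edge leaving the tree is R1—R6 (5); add R1.
Step 3: cheapest edge leaving the tree is R1—R4 (1); add R4.
Step 4: cheapest edge leaving the tree is R2—R9 (9); add R9.
MST edges: R2—R6, R1—R6, R1—R4, R2—R9; total weight 1+5+1+9 = 16.

16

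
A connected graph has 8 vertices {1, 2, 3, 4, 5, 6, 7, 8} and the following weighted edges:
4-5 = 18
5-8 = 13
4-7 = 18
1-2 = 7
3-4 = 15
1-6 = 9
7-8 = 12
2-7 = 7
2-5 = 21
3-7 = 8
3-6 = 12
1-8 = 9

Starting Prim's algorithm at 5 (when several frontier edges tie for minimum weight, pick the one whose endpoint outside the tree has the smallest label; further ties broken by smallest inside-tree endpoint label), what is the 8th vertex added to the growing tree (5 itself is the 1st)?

4

Prim's algorithm from 5:
Step 1: cheapest edge leaving the tree is 5-8 (13); add 8.
Step 2: cheapest edge leaving the tree is 1-8 (9); add 1.
Step 3: cheapest edge leaving the tree is 1-2 (7); add 2.
Step 4: cheapest edge leaving the tree is 2-7 (7); add 7.
Step 5: cheapest edge leaving the tree is 3-7 (8); add 3.
Step 6: cheapest edge leaving the tree is 1-6 (9); add 6.
Step 7: cheapest edge leaving the tree is 3-4 (15); add 4.
Vertex order: 5, 8, 1, 2, 7, 3, 6, 4. The 8th vertex is 4.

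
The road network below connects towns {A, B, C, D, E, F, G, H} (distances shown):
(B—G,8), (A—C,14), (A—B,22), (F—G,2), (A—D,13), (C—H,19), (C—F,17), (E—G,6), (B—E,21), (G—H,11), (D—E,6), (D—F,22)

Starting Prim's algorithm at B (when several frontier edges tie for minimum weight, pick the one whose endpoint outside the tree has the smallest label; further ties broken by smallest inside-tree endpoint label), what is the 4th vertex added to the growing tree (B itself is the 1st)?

E

Grow the tree from B using Prim:
Step 1: cheapest edge leaving the tree is B—G (8); add G.
Step 2: cheapest edge leaving the tree is F—G (2); add F.
Step 3: cheapest edge leaving the tree is E—G (6); add E.
Step 4: cheapest edge leaving the tree is D—E (6); add D.
Step 5: cheapest edge leaving the tree is G—H (11); add H.
Step 6: cheapest edge leaving the tree is A—D (13); add A.
Step 7: cheapest edge leaving the tree is A—C (14); add C.
Vertex order: B, G, F, E, D, H, A, C. The 4th vertex is E.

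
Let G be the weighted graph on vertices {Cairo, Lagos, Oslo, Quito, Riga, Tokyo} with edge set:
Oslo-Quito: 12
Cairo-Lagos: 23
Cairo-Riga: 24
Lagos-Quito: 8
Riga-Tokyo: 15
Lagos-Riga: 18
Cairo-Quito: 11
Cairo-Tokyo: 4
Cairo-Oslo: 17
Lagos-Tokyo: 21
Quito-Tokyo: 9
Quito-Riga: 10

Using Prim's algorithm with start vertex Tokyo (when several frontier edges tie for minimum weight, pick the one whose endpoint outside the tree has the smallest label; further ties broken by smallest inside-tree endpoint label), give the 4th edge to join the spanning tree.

Prim's algorithm from Tokyo:
Step 1: cheapest edge leaving the tree is Cairo-Tokyo (4); add Cairo.
Step 2: cheapest edge leaving the tree is Quito-Tokyo (9); add Quito.
Step 3: cheapest edge leaving the tree is Lagos-Quito (8); add Lagos.
Step 4: cheapest edge leaving the tree is Quito-Riga (10); add Riga.
Step 5: cheapest edge leaving the tree is Oslo-Quito (12); add Oslo.
The 4th edge added is Quito-Riga.

Quito-Riga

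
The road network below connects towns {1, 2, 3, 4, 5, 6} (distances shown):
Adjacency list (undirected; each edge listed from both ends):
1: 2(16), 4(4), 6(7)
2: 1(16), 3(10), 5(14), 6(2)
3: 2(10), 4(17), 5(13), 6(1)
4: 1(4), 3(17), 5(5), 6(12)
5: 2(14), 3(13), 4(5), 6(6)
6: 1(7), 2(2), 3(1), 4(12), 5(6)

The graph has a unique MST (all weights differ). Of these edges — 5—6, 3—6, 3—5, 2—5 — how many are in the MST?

Sort edges by weight, then run Kruskal:
3—6 (1): add — endpoints in different components.
2—6 (2): add — endpoints in different components.
1—4 (4): add — endpoints in different components.
4—5 (5): add — endpoints in different components.
5—6 (6): add — endpoints in different components.
MST edge set: {3—6, 2—6, 1—4, 4—5, 5—6}.
Of the listed edges, {5—6, 3—6} are in the MST → 2.

2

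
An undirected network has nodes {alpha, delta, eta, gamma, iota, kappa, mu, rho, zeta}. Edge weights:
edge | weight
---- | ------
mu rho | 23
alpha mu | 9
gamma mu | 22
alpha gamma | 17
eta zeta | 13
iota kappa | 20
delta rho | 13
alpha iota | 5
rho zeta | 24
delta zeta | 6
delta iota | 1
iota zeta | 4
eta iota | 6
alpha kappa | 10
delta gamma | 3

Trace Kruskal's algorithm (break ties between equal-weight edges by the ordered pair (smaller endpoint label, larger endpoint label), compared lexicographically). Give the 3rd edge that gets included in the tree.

Kruskal: consider edges lightest-first.
delta iota (1): add — endpoints in different components.
delta gamma (3): add — endpoints in different components.
iota zeta (4): add — endpoints in different components.
alpha iota (5): add — endpoints in different components.
delta zeta (6): skip — delta and zeta already connected.
eta iota (6): add — endpoints in different components.
alpha mu (9): add — endpoints in different components.
alpha kappa (10): add — endpoints in different components.
delta rho (13): add — endpoints in different components.
The 3rd edge added is iota zeta.

iota-zeta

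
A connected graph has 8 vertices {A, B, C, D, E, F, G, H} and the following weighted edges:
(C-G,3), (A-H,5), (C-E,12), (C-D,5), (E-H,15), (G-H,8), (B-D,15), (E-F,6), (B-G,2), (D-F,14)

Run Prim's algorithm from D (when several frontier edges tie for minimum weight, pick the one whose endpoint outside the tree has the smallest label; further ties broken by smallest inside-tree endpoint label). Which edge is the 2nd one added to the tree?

C-G

Prim's algorithm from D:
Step 1: frontier [C-D 5, D-F 14, B-D 15] → take C-D (5); add C.
Step 2: frontier [C-G 3, C-E 12, D-F 14, B-D 15] → take C-G (3); add G.
Step 3: frontier [C-E 12, D-F 14, B-D 15, B-G 2, G-H 8] → take B-G (2); add B.
Step 4: frontier [C-E 12, D-F 14, G-H 8] → take G-H (8); add H.
Step 5: frontier [C-E 12, D-F 14, A-H 5, E-H 15] → take A-H (5); add A.
Step 6: frontier [C-E 12, D-F 14, E-H 15] → take C-E (12); add E.
Step 7: frontier [D-F 14, E-F 6] → take E-F (6); add F.
The 2nd edge added is C-G.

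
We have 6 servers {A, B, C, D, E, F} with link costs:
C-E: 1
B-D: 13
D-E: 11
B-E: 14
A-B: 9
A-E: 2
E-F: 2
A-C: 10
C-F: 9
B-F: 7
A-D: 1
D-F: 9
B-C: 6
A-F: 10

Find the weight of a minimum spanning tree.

Kruskal's algorithm — process edges by increasing weight (ties by edge label):
A-D (1): add — endpoints in different components.
C-E (1): add — endpoints in different components.
A-E (2): add — endpoints in different components.
E-F (2): add — endpoints in different components.
B-C (6): add — endpoints in different components.
MST edges: A-D, C-E, A-E, E-F, B-C; total weight 1+1+2+2+6 = 12.

12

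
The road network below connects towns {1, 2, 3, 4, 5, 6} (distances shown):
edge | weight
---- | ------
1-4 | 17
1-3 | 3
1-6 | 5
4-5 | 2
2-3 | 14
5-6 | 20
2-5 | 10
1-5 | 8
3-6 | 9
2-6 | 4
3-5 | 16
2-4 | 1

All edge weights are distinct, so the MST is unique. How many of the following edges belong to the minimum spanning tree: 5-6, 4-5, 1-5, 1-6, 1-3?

3

Sort edges by weight, then run Kruskal:
2-4 (1): add. Components now {1} {2,4} {3} {5} {6}
4-5 (2): add. Components now {1} {2,4,5} {3} {6}
1-3 (3): add. Components now {1,3} {2,4,5} {6}
2-6 (4): add. Components now {1,3} {2,4,5,6}
1-6 (5): add. Components now {1,2,3,4,5,6}
MST edge set: {2-4, 4-5, 1-3, 2-6, 1-6}.
Of the listed edges, {4-5, 1-6, 1-3} are in the MST → 3.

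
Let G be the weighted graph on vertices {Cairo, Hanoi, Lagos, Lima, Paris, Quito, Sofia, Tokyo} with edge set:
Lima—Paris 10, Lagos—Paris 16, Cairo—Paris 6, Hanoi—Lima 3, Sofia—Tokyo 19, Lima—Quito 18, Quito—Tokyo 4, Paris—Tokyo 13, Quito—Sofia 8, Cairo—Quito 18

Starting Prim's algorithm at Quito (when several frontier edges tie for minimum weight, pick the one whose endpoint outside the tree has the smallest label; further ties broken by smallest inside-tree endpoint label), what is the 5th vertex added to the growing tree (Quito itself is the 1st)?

Prim, starting at Quito.
Step 1: frontier [Quito—Tokyo 4, Quito—Sofia 8, Cairo—Quito 18, Lima—Quito 18] → take Quito—Tokyo (4); add Tokyo.
Step 2: frontier [Quito—Sofia 8, Cairo—Quito 18, Lima—Quito 18, Paris—Tokyo 13, Sofia—Tokyo 19] → take Quito—Sofia (8); add Sofia.
Step 3: frontier [Cairo—Quito 18, Lima—Quito 18, Paris—Tokyo 13] → take Paris—Tokyo (13); add Paris.
Step 4: frontier [Cairo—Paris 6, Lima—Paris 10, Lagos—Paris 16, Cairo—Quito 18, Lima—Quito 18] → take Cairo—Paris (6); add Cairo.
Step 5: frontier [Lima—Paris 10, Lagos—Paris 16, Lima—Quito 18] → take Lima—Paris (10); add Lima.
Step 6: frontier [Hanoi—Lima 3, Lagos—Paris 16] → take Hanoi—Lima (3); add Hanoi.
Step 7: frontier [Lagos—Paris 16] → take Lagos—Paris (16); add Lagos.
Vertex order: Quito, Tokyo, Sofia, Paris, Cairo, Lima, Hanoi, Lagos. The 5th vertex is Cairo.

Cairo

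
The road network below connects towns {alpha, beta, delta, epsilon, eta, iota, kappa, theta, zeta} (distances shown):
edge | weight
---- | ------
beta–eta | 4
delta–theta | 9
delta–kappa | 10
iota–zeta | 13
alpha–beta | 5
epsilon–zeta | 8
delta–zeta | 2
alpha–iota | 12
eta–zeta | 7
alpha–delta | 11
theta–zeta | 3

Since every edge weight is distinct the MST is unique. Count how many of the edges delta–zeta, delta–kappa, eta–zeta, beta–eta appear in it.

Kruskal's algorithm — process edges by increasing weight (ties by edge label):
delta–zeta (2): add — endpoints in different components.
theta–zeta (3): add — endpoints in different components.
beta–eta (4): add — endpoints in different components.
alpha–beta (5): add — endpoints in different components.
eta–zeta (7): add — endpoints in different components.
epsilon–zeta (8): add — endpoints in different components.
delta–theta (9): skip — theta and delta already connected.
delta–kappa (10): add — endpoints in different components.
alpha–delta (11): skip — delta and alpha already connected.
alpha–iota (12): add — endpoints in different components.
MST edge set: {delta–zeta, theta–zeta, beta–eta, alpha–beta, eta–zeta, epsilon–zeta, delta–kappa, alpha–iota}.
Of the listed edges, {delta–zeta, delta–kappa, eta–zeta, beta–eta} are in the MST → 4.

4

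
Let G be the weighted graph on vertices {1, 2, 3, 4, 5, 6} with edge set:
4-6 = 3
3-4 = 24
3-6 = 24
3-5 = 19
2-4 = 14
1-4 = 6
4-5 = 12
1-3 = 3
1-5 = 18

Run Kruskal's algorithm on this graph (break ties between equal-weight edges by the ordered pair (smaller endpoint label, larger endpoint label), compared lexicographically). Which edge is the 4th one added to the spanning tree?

Kruskal: consider edges lightest-first.
1-3 (3): add — endpoints in different components.
4-6 (3): add — endpoints in different components.
1-4 (6): add — endpoints in different components.
4-5 (12): add — endpoints in different components.
2-4 (14): add — endpoints in different components.
The 4th edge added is 4-5.

4-5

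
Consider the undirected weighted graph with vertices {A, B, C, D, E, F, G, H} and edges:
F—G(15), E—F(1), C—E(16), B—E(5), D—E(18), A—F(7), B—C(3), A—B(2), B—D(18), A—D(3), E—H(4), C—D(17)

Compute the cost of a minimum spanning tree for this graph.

33

Sort edges by weight, then run Kruskal:
E—F (1): add — endpoints in different components.
A—B (2): add — endpoints in different components.
A—D (3): add — endpoints in different components.
B—C (3): add — endpoints in different components.
E—H (4): add — endpoints in different components.
B—E (5): add — endpoints in different components.
A—F (7): skip — A and F already connected.
F—G (15): add — endpoints in different components.
MST edges: E—F, A—B, A—D, B—C, E—H, B—E, F—G; total weight 1+2+3+3+4+5+15 = 33.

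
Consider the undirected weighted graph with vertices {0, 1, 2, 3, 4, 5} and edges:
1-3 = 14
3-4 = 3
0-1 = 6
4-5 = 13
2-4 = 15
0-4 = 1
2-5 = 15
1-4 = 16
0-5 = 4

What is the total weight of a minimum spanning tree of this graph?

Kruskal's algorithm — process edges by increasing weight (ties by edge label):
0-4 (1): add. Components now {0,4} {1} {2} {3} {5}
3-4 (3): add. Components now {0,3,4} {1} {2} {5}
0-5 (4): add. Components now {0,3,4,5} {1} {2}
0-1 (6): add. Components now {0,1,3,4,5} {2}
4-5 (13): skip — 4 and 5 already connected.
1-3 (14): skip — 1 and 3 already connected.
2-4 (15): add. Components now {0,1,2,3,4,5}
MST edges: 0-4, 3-4, 0-5, 0-1, 2-4; total weight 1+3+4+6+15 = 29.

29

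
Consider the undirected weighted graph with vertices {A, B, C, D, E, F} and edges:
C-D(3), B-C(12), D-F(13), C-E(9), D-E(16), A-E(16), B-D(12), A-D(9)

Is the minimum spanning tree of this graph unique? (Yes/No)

No

Sort edges by weight, then run Kruskal:
C-D (3): add — endpoints in different components.
A-D (9): add — endpoints in different components.
C-E (9): add — endpoints in different components.
B-C (12): add — endpoints in different components.
B-D (12): skip — B and D already connected.
D-F (13): add — endpoints in different components.
Non-tree edge B-D has weight 12, equal to the heaviest edge on its tree cycle — swapping gives another MST of the same weight. Not unique.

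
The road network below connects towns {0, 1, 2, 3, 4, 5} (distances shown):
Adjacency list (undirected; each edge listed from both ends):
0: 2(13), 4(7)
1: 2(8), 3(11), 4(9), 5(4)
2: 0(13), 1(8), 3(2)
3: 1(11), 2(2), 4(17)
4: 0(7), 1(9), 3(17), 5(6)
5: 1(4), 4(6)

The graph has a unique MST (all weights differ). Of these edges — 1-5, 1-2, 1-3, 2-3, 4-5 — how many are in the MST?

Sort edges by weight, then run Kruskal:
2-3 (2): add. Components now {0} {1} {2,3} {4} {5}
1-5 (4): add. Components now {0} {1,5} {2,3} {4}
4-5 (6): add. Components now {0} {1,4,5} {2,3}
0-4 (7): add. Components now {0,1,4,5} {2,3}
1-2 (8): add. Components now {0,1,2,3,4,5}
MST edge set: {2-3, 1-5, 4-5, 0-4, 1-2}.
Of the listed edges, {1-5, 1-2, 2-3, 4-5} are in the MST → 4.

4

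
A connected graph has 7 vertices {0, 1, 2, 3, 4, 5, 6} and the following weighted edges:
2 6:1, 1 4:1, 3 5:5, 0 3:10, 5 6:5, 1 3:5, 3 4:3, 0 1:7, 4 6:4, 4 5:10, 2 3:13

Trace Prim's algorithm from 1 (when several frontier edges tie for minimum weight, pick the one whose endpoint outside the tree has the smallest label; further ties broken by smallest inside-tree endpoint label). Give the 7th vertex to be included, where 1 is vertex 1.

Prim's algorithm from 1:
Step 1: frontier [1 4 1, 1 3 5, 0 1 7] → take 1 4 (1); add 4.
Step 2: frontier [1 3 5, 0 1 7, 3 4 3, 4 6 4, 4 5 10] → take 3 4 (3); add 3.
Step 3: frontier [0 1 7, 3 5 5, 0 3 10, 2 3 13, 4 6 4, 4 5 10] → take 4 6 (4); add 6.
Step 4: frontier [0 1 7, 3 5 5, 0 3 10, 2 3 13, 4 5 10, 2 6 1, 5 6 5] → take 2 6 (1); add 2.
Step 5: frontier [0 1 7, 3 5 5, 0 3 10, 4 5 10, 5 6 5] → take 3 5 (5); add 5.
Step 6: frontier [0 1 7, 0 3 10] → take 0 1 (7); add 0.
Vertex order: 1, 4, 3, 6, 2, 5, 0. The 7th vertex is 0.

0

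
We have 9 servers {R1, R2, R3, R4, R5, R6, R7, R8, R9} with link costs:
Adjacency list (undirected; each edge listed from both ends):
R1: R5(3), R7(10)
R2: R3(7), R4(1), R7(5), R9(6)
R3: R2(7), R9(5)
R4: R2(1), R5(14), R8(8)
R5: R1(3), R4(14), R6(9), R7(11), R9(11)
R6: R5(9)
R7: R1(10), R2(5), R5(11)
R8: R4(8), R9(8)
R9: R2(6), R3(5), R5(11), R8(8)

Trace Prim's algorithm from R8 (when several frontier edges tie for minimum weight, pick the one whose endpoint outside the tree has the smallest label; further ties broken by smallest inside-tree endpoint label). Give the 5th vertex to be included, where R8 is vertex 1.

R9

Grow the tree from R8 using Prim:
Step 1: frontier [R4 R8 8, R8 R9 8] → take R4 R8 (8); add R4.
Step 2: frontier [R2 R4 1, R4 R5 14, R8 R9 8] → take R2 R4 (1); add R2.
Step 3: frontier [R2 R7 5, R2 R9 6, R2 R3 7, R4 R5 14, R8 R9 8] → take R2 R7 (5); add R7.
Step 4: frontier [R2 R9 6, R2 R3 7, R4 R5 14, R1 R7 10, R5 R7 11, R8 R9 8] → take R2 R9 (6); add R9.
Step 5: frontier [R2 R3 7, R4 R5 14, R1 R7 10, R5 R7 11, R3 R9 5, R5 R9 11] → take R3 R9 (5); add R3.
Step 6: frontier [R4 R5 14, R1 R7 10, R5 R7 11, R5 R9 11] → take R1 R7 (10); add R1.
Step 7: frontier [R1 R5 3, R4 R5 14, R5 R7 11, R5 R9 11] → take R1 R5 (3); add R5.
Step 8: frontier [R5 R6 9] → take R5 R6 (9); add R6.
Vertex order: R8, R4, R2, R7, R9, R3, R1, R5, R6. The 5th vertex is R9.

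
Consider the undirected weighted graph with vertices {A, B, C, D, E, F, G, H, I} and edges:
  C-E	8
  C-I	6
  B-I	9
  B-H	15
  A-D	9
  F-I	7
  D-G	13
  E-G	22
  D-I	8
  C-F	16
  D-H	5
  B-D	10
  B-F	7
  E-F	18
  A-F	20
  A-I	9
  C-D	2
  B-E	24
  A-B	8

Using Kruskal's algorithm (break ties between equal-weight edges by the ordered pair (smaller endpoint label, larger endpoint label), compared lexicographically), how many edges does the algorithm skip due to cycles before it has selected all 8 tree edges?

Kruskal's algorithm — process edges by increasing weight (ties by edge label):
C-D (2): add — endpoints in different components.
D-H (5): add — endpoints in different components.
C-I (6): add — endpoints in different components.
B-F (7): add — endpoints in different components.
F-I (7): add — endpoints in different components.
A-B (8): add — endpoints in different components.
C-E (8): add — endpoints in different components.
D-I (8): skip — D and I already connected.
A-D (9): skip — A and D already connected.
A-I (9): skip — A and I already connected.
B-I (9): skip — B and I already connected.
B-D (10): skip — B and D already connected.
D-G (13): add — endpoints in different components.
Edges rejected before the tree was complete: 5.

5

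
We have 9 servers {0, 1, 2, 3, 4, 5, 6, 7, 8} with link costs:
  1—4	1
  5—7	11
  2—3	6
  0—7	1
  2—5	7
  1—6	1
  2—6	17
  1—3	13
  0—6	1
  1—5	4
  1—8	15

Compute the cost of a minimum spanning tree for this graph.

36

Kruskal: consider edges lightest-first.
0—6 (1): add — endpoints in different components.
0—7 (1): add — endpoints in different components.
1—4 (1): add — endpoints in different components.
1—6 (1): add — endpoints in different components.
1—5 (4): add — endpoints in different components.
2—3 (6): add — endpoints in different components.
2—5 (7): add — endpoints in different components.
5—7 (11): skip — 5 and 7 already connected.
1—3 (13): skip — 1 and 3 already connected.
1—8 (15): add — endpoints in different components.
MST edges: 0—6, 0—7, 1—4, 1—6, 1—5, 2—3, 2—5, 1—8; total weight 1+1+1+1+4+6+7+15 = 36.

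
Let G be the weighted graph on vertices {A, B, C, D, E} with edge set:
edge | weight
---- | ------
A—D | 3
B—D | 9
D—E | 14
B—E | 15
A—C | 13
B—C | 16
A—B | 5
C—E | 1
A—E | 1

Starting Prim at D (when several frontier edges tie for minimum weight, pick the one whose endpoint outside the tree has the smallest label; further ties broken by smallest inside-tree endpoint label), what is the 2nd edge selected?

Prim's algorithm from D:
Step 1: frontier [A—D 3, B—D 9, D—E 14] → take A—D (3); add A.
Step 2: frontier [A—E 1, A—B 5, A—C 13, B—D 9, D—E 14] → take A—E (1); add E.
Step 3: frontier [A—B 5, A—C 13, B—D 9, C—E 1, B—E 15] → take C—E (1); add C.
Step 4: frontier [A—B 5, B—C 16, B—D 9, B—E 15] → take A—B (5); add B.
The 2nd edge added is A—E.

A-E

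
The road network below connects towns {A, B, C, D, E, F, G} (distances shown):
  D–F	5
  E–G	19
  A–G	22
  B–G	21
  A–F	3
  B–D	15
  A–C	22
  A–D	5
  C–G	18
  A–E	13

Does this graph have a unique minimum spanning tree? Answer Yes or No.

No

Kruskal: consider edges lightest-first.
A–F (3): add — endpoints in different components.
A–D (5): add — endpoints in different components.
D–F (5): skip — D and F already connected.
A–E (13): add — endpoints in different components.
B–D (15): add — endpoints in different components.
C–G (18): add — endpoints in different components.
E–G (19): add — endpoints in different components.
Non-tree edge D–F has weight 5, equal to the heaviest edge on its tree cycle — swapping gives another MST of the same weight. Not unique.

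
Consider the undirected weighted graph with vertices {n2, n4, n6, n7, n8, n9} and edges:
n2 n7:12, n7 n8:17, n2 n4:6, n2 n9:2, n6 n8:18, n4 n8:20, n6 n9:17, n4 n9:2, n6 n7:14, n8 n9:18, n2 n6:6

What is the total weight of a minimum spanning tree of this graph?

39

Prim, starting at n6.
Step 1: cheapest edge leaving the tree is n2 n6 (6); add n2.
Step 2: cheapest edge leaving the tree is n2 n9 (2); add n9.
Step 3: cheapest edge leaving the tree is n4 n9 (2); add n4.
Step 4: cheapest edge leaving the tree is n2 n7 (12); add n7.
Step 5: cheapest edge leaving the tree is n7 n8 (17); add n8.
MST edges: n2 n6, n2 n9, n4 n9, n2 n7, n7 n8; total weight 6+2+2+12+17 = 39.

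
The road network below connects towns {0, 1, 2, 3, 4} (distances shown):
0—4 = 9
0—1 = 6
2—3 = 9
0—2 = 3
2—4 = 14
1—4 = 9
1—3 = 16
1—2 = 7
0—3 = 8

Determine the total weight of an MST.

Kruskal: consider edges lightest-first.
0—2 (3): add. Components now {0,2} {1} {3} {4}
0—1 (6): add. Components now {0,1,2} {3} {4}
1—2 (7): skip — 1 and 2 already connected.
0—3 (8): add. Components now {0,1,2,3} {4}
0—4 (9): add. Components now {0,1,2,3,4}
MST edges: 0—2, 0—1, 0—3, 0—4; total weight 3+6+8+9 = 26.

26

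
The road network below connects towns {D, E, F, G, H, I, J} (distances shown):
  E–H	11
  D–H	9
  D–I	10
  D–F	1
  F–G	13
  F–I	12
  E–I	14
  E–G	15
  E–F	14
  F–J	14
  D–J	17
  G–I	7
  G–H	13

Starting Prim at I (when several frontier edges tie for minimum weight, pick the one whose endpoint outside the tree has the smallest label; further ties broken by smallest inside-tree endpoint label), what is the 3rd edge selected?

D-F

Prim, starting at I.
Step 1: cheapest edge leaving the tree is G–I (7); add G.
Step 2: cheapest edge leaving the tree is D–I (10); add D.
Step 3: cheapest edge leaving the tree is D–F (1); add F.
Step 4: cheapest edge leaving the tree is D–H (9); add H.
Step 5: cheapest edge leaving the tree is E–H (11); add E.
Step 6: cheapest edge leaving the tree is F–J (14); add J.
The 3rd edge added is D–F.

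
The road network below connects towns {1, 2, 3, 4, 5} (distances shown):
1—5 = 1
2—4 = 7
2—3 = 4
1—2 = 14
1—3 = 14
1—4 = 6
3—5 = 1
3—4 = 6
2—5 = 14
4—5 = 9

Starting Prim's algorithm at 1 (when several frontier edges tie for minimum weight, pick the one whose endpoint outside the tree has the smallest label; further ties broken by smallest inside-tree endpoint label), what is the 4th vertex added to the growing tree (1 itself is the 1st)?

2

Prim's algorithm from 1:
Step 1: cheapest edge leaving the tree is 1—5 (1); add 5.
Step 2: cheapest edge leaving the tree is 3—5 (1); add 3.
Step 3: cheapest edge leaving the tree is 2—3 (4); add 2.
Step 4: cheapest edge leaving the tree is 1—4 (6); add 4.
Vertex order: 1, 5, 3, 2, 4. The 4th vertex is 2.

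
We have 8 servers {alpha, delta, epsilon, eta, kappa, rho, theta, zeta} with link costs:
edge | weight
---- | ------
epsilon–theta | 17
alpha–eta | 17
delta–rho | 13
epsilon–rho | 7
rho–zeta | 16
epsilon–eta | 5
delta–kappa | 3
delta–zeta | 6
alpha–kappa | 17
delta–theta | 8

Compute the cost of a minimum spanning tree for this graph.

59

Prim's algorithm from rho:
Step 1: cheapest edge leaving the tree is epsilon–rho (7); add epsilon.
Step 2: cheapest edge leaving the tree is epsilon–eta (5); add eta.
Step 3: cheapest edge leaving the tree is delta–rho (13); add delta.
Step 4: cheapest edge leaving the tree is delta–kappa (3); add kappa.
Step 5: cheapest edge leaving the tree is delta–zeta (6); add zeta.
Step 6: cheapest edge leaving the tree is delta–theta (8); add theta.
Step 7: cheapest edge leaving the tree is alpha–eta (17); add alpha.
MST edges: epsilon–rho, epsilon–eta, delta–rho, delta–kappa, delta–zeta, delta–theta, alpha–eta; total weight 7+5+13+3+6+8+17 = 59.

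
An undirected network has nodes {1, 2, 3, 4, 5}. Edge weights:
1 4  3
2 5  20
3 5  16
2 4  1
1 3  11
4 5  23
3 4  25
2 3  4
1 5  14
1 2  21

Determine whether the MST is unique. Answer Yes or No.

Yes

Sort edges by weight, then run Kruskal:
2 4 (1): add. Components now {1} {2,4} {3} {5}
1 4 (3): add. Components now {1,2,4} {3} {5}
2 3 (4): add. Components now {1,2,3,4} {5}
1 3 (11): skip — 1 and 3 already connected.
1 5 (14): add. Components now {1,2,3,4,5}
Every non-tree edge has weight strictly greater than the heaviest edge on the tree path between its endpoints, so the MST is unique.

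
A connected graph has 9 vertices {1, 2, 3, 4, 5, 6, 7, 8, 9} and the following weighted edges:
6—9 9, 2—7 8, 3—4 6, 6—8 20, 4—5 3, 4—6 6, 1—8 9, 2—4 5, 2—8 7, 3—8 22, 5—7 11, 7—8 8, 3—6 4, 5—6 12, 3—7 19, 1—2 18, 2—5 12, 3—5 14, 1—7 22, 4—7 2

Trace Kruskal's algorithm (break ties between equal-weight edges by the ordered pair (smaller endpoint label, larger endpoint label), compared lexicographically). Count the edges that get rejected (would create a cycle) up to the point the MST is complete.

Kruskal: consider edges lightest-first.
4—7 (2): add — endpoints in different components.
4—5 (3): add — endpoints in different components.
3—6 (4): add — endpoints in different components.
2—4 (5): add — endpoints in different components.
3—4 (6): add — endpoints in different components.
4—6 (6): skip — 4 and 6 already connected.
2—8 (7): add — endpoints in different components.
2—7 (8): skip — 2 and 7 already connected.
7—8 (8): skip — 7 and 8 already connected.
1—8 (9): add — endpoints in different components.
6—9 (9): add — endpoints in different components.
Edges rejected before the tree was complete: 3.

3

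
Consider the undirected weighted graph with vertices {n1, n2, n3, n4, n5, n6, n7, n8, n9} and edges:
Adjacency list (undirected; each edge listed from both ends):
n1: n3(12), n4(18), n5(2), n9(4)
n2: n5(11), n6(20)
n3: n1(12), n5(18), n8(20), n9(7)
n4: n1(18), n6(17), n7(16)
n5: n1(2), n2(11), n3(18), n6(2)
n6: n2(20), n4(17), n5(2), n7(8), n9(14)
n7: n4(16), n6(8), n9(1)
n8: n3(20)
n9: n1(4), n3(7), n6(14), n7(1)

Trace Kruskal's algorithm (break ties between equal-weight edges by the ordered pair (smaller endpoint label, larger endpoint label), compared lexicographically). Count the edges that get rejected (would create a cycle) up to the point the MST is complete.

7

Kruskal: consider edges lightest-first.
n7-n9 (1): add — endpoints in different components.
n1-n5 (2): add — endpoints in different components.
n5-n6 (2): add — endpoints in different components.
n1-n9 (4): add — endpoints in different components.
n3-n9 (7): add — endpoints in different components.
n6-n7 (8): skip — n7 and n6 already connected.
n2-n5 (11): add — endpoints in different components.
n1-n3 (12): skip — n3 and n1 already connected.
n6-n9 (14): skip — n9 and n6 already connected.
n4-n7 (16): add — endpoints in different components.
n4-n6 (17): skip — n4 and n6 already connected.
n1-n4 (18): skip — n1 and n4 already connected.
n3-n5 (18): skip — n3 and n5 already connected.
n2-n6 (20): skip — n2 and n6 already connected.
n3-n8 (20): add — endpoints in different components.
Edges rejected before the tree was complete: 7.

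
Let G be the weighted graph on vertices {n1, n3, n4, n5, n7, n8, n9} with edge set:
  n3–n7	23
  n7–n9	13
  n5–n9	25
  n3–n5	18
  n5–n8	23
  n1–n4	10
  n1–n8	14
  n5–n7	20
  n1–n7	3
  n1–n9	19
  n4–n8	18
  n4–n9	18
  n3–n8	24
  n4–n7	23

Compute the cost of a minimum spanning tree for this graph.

Sort edges by weight, then run Kruskal:
n1–n7 (3): add. Components now {n1,n7} {n4} {n5} {n3} {n8} {n9}
n1–n4 (10): add. Components now {n1,n4,n7} {n5} {n3} {n8} {n9}
n7–n9 (13): add. Components now {n1,n4,n7,n9} {n5} {n3} {n8}
n1–n8 (14): add. Components now {n1,n4,n7,n8,n9} {n5} {n3}
n3–n5 (18): add. Components now {n1,n4,n7,n8,n9} {n3,n5}
n4–n8 (18): skip — n4 and n8 already connected.
n4–n9 (18): skip — n4 and n9 already connected.
n1–n9 (19): skip — n1 and n9 already connected.
n5–n7 (20): add. Components now {n1,n3,n4,n5,n7,n8,n9}
MST edges: n1–n7, n1–n4, n7–n9, n1–n8, n3–n5, n5–n7; total weight 3+10+13+14+18+20 = 78.

78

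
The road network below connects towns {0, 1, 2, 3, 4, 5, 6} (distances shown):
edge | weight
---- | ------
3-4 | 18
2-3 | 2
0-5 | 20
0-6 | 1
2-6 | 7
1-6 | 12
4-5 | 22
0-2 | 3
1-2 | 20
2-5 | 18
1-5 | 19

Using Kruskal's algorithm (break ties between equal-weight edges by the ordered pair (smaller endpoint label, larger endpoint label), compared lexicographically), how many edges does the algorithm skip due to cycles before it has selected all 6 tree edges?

1

Kruskal's algorithm — process edges by increasing weight (ties by edge label):
0-6 (1): add — endpoints in different components.
2-3 (2): add — endpoints in different components.
0-2 (3): add — endpoints in different components.
2-6 (7): skip — 2 and 6 already connected.
1-6 (12): add — endpoints in different components.
2-5 (18): add — endpoints in different components.
3-4 (18): add — endpoints in different components.
Edges rejected before the tree was complete: 1.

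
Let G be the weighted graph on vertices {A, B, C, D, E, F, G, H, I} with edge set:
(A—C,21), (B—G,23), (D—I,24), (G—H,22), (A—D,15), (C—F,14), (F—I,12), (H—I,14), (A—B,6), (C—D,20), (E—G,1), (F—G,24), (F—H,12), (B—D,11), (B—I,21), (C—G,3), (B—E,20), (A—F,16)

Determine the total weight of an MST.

Kruskal: consider edges lightest-first.
E—G (1): add — endpoints in different components.
C—G (3): add — endpoints in different components.
A—B (6): add — endpoints in different components.
B—D (11): add — endpoints in different components.
F—H (12): add — endpoints in different components.
F—I (12): add — endpoints in different components.
C—F (14): add — endpoints in different components.
H—I (14): skip — H and I already connected.
A—D (15): skip — A and D already connected.
A—F (16): add — endpoints in different components.
MST edges: E—G, C—G, A—B, B—D, F—H, F—I, C—F, A—F; total weight 1+3+6+11+12+12+14+16 = 75.

75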